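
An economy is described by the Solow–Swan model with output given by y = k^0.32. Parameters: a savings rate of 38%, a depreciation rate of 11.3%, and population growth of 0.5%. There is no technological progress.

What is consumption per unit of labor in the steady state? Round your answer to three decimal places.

Steady state requires s·f(k) = (n + δ)·k, i.e. s·k^α = (n + δ)·k.
Dividing both sides by k: k^(1−α) = s / (n + δ).
k^0.68 = 0.38 / (0.005 + 0.113) = 0.38 / 0.118 = 3.2203
k* = 3.2203^(1/0.68) ≈ 5.5835
y* = (k*)^α = 5.5835^0.32 ≈ 1.7338
c* = (1 − s)·y* = (1 − 0.38) × 1.7338 ≈ 1.0750

c* = 1.075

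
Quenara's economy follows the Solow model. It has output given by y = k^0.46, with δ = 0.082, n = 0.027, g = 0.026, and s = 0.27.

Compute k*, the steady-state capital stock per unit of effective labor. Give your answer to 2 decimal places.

In steady state, investment equals break-even investment: s·k^α = (n + g + δ)·k.
Rearranging, k^(1−α) = s / (n + g + δ).
k^0.54 = 0.27 / (0.027 + 0.026 + 0.082) = 0.27 / 0.135 = 2.0000
k* = 2.0000^(1/0.54) ≈ 3.6096

k* ≈ 3.61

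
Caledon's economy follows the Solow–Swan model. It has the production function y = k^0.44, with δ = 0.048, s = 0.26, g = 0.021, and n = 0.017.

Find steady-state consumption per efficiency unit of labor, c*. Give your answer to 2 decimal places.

c* = 1.77

Steady state requires s·f(k) = (n + g + δ)·k, i.e. s·k^α = (n + g + δ)·k.
Rearranging, k^(1−α) = s / (n + g + δ).
k^0.56 = 0.26 / (0.017 + 0.021 + 0.048) = 0.26 / 0.086 = 3.0233
k* = 3.0233^(1/0.56) ≈ 7.2111
y* = (k*)^α = 7.2111^0.44 ≈ 2.3852
c* = (1 − s)·y* = (1 − 0.26) × 2.3852 ≈ 1.7650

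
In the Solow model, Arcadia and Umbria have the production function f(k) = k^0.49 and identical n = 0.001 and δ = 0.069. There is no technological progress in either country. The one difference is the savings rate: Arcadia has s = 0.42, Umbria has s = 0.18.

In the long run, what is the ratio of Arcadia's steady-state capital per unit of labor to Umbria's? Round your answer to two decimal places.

Steady-state k* = [s/(n + δ)]^(1/(1−α)), so the ratio is [ (s_A/(n + δ)_A) / (s_U/(n + δ)_U) ]^1.9608.
s_A/(n + δ)_A = 0.42/0.070 = 6.0000; s_U/(n + δ)_U = 0.18/0.070 = 2.5714.
Ratio = (6.0000/2.5714)^1.9608 = 2.3334^1.9608 ≈ 5.2669

k*_A / k*_U ≈ 5.27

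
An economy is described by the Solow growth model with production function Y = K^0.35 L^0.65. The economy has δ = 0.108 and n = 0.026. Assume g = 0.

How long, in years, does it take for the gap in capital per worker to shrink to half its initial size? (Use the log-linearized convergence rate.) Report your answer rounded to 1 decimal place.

Near the steady state the convergence rate is λ = (1 − α)(n + δ).
λ = (1 − 0.35) × 0.134 = 0.65 × 0.134 = 0.0871
Half-life = ln 2 / λ = 0.6931 / 0.0871 ≈ 7.96 years

t_½ ≈ 8.0 years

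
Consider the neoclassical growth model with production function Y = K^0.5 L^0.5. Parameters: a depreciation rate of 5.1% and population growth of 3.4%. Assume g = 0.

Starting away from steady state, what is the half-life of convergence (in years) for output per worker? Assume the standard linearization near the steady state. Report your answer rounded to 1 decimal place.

about 16.3 years

Near the steady state the convergence rate is λ = (1 − α)(n + δ).
λ = (1 − 0.5) × 0.085 = 0.5 × 0.085 = 0.0425
Half-life = ln 2 / λ = 0.6931 / 0.0425 ≈ 16.31 years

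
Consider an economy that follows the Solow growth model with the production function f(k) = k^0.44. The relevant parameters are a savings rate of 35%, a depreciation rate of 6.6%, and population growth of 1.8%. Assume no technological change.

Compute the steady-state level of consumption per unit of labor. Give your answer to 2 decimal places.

c* = 1.99

In steady state, investment equals break-even investment: s·k^α = (n + δ)·k.
Dividing both sides by k: k^(1−α) = s / (n + δ).
k^0.56 = 0.35 / (0.018 + 0.066) = 0.35 / 0.084 = 4.1667
k* = 4.1667^(1/0.56) ≈ 12.7871
y* = (k*)^α = 12.7871^0.44 ≈ 3.0689
c* = (1 − s)·y* = (1 − 0.35) × 3.0689 ≈ 1.9948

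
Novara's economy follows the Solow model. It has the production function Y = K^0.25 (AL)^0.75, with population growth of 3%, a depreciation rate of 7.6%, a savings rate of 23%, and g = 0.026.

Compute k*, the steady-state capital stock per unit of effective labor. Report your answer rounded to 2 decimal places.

k* = 2.10

Steady state requires s·f(k) = (n + g + δ)·k, i.e. s·k^α = (n + g + δ)·k.
Dividing both sides by k: k^(1−α) = s / (n + g + δ).
k^0.75 = 0.23 / (0.030 + 0.026 + 0.076) = 0.23 / 0.132 = 1.7424
k* = 1.7424^(1/0.75) ≈ 2.0967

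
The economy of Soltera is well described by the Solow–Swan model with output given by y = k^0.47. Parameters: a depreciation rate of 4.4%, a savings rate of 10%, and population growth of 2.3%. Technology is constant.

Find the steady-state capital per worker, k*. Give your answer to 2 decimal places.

k* ≈ 2.13

At the steady state, Δk = 0, so s·k^α = (n + δ)·k.
Dividing both sides by k: k^(1−α) = s / (n + δ).
k^0.53 = 0.10 / (0.023 + 0.044) = 0.10 / 0.067 = 1.4925
k* = 1.4925^(1/0.53) ≈ 2.1288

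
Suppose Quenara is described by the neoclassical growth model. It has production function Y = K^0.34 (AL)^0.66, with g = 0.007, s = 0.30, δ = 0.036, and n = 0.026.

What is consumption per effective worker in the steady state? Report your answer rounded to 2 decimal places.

At the steady state, Δk = 0, so s·k^α = (n + g + δ)·k.
Rearranging, k^(1−α) = s / (n + g + δ).
k^0.66 = 0.30 / (0.026 + 0.007 + 0.036) = 0.30 / 0.069 = 4.3478
k* = 4.3478^(1/0.66) ≈ 9.2699
y* = (k*)^α = 9.2699^0.34 ≈ 2.1321
c* = (1 − s)·y* = (1 − 0.30) × 2.1321 ≈ 1.4925

c* = 1.49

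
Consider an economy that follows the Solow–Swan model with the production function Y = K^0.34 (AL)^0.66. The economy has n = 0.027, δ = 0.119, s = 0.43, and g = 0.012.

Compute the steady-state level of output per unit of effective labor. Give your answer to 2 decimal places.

y* = 1.67

Steady state requires s·f(k) = (n + g + δ)·k, i.e. s·k^α = (n + g + δ)·k.
Dividing both sides by k: k^(1−α) = s / (n + g + δ).
k^0.66 = 0.43 / (0.027 + 0.012 + 0.119) = 0.43 / 0.158 = 2.7215
k* = 2.7215^(1/0.66) ≈ 4.5583
y* = (k*)^α = 4.5583^0.34 ≈ 1.6749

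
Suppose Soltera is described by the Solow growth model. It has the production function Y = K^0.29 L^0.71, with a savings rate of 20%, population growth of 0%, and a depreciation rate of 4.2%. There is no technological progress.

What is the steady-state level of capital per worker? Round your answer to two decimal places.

k* ≈ 9.01

Steady state requires s·f(k) = (n + δ)·k, i.e. s·k^α = (n + δ)·k.
Dividing both sides by k: k^(1−α) = s / (n + δ).
k^0.71 = 0.20 / (0.000 + 0.042) = 0.20 / 0.042 = 4.7619
k* = 4.7619^(1/0.71) ≈ 9.0078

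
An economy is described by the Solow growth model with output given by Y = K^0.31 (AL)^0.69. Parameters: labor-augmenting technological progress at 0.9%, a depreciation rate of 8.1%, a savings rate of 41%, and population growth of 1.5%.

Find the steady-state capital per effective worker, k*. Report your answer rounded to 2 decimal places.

k* ≈ 7.20

Steady state requires s·f(k) = (n + g + δ)·k, i.e. s·k^α = (n + g + δ)·k.
Rearranging, k^(1−α) = s / (n + g + δ).
k^0.69 = 0.41 / (0.015 + 0.009 + 0.081) = 0.41 / 0.105 = 3.9048
k* = 3.9048^(1/0.69) ≈ 7.2009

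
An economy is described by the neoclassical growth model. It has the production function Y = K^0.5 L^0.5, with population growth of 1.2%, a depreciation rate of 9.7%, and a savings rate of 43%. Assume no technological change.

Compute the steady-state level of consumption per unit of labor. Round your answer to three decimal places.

c* = 2.249

Steady state requires s·f(k) = (n + δ)·k, i.e. s·k^α = (n + δ)·k.
Dividing both sides by k: k^(1−α) = s / (n + δ).
k^0.5 = 0.43 / (0.012 + 0.097) = 0.43 / 0.109 = 3.9450
k* = 3.9450^(1/0.5) ≈ 15.5630
y* = (k*)^α = 15.5630^0.5 ≈ 3.9450
c* = (1 − s)·y* = (1 − 0.43) × 3.9450 ≈ 2.2487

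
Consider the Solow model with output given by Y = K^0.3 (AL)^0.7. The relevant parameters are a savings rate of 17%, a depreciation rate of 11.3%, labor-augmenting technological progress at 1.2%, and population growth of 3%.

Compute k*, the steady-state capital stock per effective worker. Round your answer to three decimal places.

k* ≈ 1.141

Steady state requires s·f(k) = (n + g + δ)·k, i.e. s·k^α = (n + g + δ)·k.
Dividing both sides by k: k^(1−α) = s / (n + g + δ).
k^0.7 = 0.17 / (0.030 + 0.012 + 0.113) = 0.17 / 0.155 = 1.0968
k* = 1.0968^(1/0.7) ≈ 1.1411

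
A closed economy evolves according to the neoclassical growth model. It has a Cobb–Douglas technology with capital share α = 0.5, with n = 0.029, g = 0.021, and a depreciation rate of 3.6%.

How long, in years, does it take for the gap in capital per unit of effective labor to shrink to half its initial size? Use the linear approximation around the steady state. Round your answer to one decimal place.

Near the steady state the convergence rate is λ = (1 − α)(n + g + δ).
λ = (1 − 0.5) × 0.086 = 0.5 × 0.086 = 0.0430
Half-life = ln 2 / λ = 0.6931 / 0.0430 ≈ 16.12 years

t_½ ≈ 16.1 years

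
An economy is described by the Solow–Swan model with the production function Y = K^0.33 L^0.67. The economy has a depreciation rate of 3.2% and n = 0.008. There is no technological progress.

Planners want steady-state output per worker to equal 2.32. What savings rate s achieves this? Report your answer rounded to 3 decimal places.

At the steady state, Δk = 0, so s·k^α = (n + δ)·k.
Since y* = [s/(n + δ)]^(α/(1−α)), we have s/(n + δ) = (y*)^((1−α)/α) = 2.32^2.0303 = 5.5214.
Therefore s = 5.5214 × (n + δ) = 5.5214 × 0.040 = 0.2209.

s ≈ 0.221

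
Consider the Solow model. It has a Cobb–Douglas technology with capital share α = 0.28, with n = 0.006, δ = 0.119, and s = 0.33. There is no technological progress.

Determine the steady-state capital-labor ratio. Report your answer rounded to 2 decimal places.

At the steady state, Δk = 0, so s·k^α = (n + δ)·k.
Dividing both sides by k: k^(1−α) = s / (n + δ).
k^0.72 = 0.33 / (0.006 + 0.119) = 0.33 / 0.125 = 2.6400
k* = 2.6400^(1/0.72) ≈ 3.8509

k* = 3.85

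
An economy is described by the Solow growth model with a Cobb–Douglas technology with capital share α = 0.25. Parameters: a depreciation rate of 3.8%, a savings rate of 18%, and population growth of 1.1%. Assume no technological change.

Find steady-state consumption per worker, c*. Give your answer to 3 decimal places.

Steady state requires s·f(k) = (n + δ)·k, i.e. s·k^α = (n + δ)·k.
Rearranging, k^(1−α) = s / (n + δ).
k^0.75 = 0.18 / (0.011 + 0.038) = 0.18 / 0.049 = 3.6735
k* = 3.6735^(1/0.75) ≈ 5.6681
y* = (k*)^α = 5.6681^0.25 ≈ 1.5430
c* = (1 − s)·y* = (1 − 0.18) × 1.5430 ≈ 1.2653

c* ≈ 1.265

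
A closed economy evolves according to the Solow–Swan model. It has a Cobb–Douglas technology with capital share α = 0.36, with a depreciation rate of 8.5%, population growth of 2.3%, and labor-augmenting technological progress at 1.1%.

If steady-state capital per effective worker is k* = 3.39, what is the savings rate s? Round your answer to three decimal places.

s ≈ 0.260

Steady state requires s·f(k) = (n + g + δ)·k, i.e. s·k^α = (n + g + δ)·k.
So s / (n + g + δ) = (k*)^(1−α) = 3.39^0.64 = 2.1844.
Therefore s = 2.1844 × (n + g + δ) = 2.1844 × 0.119 = 0.2599.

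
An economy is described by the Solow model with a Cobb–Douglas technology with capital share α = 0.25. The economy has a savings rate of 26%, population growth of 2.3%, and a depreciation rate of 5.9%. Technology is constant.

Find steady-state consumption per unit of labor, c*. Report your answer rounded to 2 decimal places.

c* = 1.09

Steady state requires s·f(k) = (n + δ)·k, i.e. s·k^α = (n + δ)·k.
Dividing both sides by k: k^(1−α) = s / (n + δ).
k^0.75 = 0.26 / (0.023 + 0.059) = 0.26 / 0.082 = 3.1707
k* = 3.1707^(1/0.75) ≈ 4.6581
y* = (k*)^α = 4.6581^0.25 ≈ 1.4691
c* = (1 − s)·y* = (1 − 0.26) × 1.4691 ≈ 1.0871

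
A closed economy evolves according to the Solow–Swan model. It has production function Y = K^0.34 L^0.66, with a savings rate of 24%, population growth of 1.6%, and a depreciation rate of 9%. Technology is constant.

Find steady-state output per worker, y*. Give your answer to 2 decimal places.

At the steady state, Δk = 0, so s·k^α = (n + δ)·k.
Dividing both sides by k: k^(1−α) = s / (n + δ).
k^0.66 = 0.24 / (0.016 + 0.090) = 0.24 / 0.106 = 2.2642
k* = 2.2642^(1/0.66) ≈ 3.4494
y* = (k*)^α = 3.4494^0.34 ≈ 1.5235

y* ≈ 1.52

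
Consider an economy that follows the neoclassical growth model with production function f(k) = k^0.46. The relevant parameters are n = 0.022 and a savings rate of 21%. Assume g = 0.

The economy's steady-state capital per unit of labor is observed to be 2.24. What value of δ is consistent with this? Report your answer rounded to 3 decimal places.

δ ≈ 0.114

At the steady state, Δk = 0, so s·k^α = (n + δ)·k.
So s / (n + δ) = (k*)^(1−α) = 2.24^0.54 = 1.5457.
Therefore n + δ = s / 1.5457 = 0.21 / 1.5457 = 0.1359, so δ = 0.1359 − 0.022 = 0.1139.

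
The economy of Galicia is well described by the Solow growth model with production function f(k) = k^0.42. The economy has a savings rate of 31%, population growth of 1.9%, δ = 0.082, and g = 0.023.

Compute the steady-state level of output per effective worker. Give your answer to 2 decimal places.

Steady state requires s·f(k) = (n + g + δ)·k, i.e. s·k^α = (n + g + δ)·k.
Rearranging, k^(1−α) = s / (n + g + δ).
k^0.58 = 0.31 / (0.019 + 0.023 + 0.082) = 0.31 / 0.124 = 2.5000
k* = 2.5000^(1/0.58) ≈ 4.8540
y* = (k*)^α = 4.8540^0.42 ≈ 1.9416

y* ≈ 1.94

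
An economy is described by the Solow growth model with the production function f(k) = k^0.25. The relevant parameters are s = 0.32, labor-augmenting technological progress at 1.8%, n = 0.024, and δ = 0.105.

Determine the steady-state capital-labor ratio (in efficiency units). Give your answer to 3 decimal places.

At the steady state, Δk = 0, so s·k^α = (n + g + δ)·k.
Rearranging, k^(1−α) = s / (n + g + δ).
k^0.75 = 0.32 / (0.024 + 0.018 + 0.105) = 0.32 / 0.147 = 2.1769
k* = 2.1769^(1/0.75) ≈ 2.8213

k* = 2.821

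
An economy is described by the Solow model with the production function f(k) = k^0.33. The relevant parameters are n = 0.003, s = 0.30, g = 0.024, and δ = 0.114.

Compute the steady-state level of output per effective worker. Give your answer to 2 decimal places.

Steady state requires s·f(k) = (n + g + δ)·k, i.e. s·k^α = (n + g + δ)·k.
Rearranging, k^(1−α) = s / (n + g + δ).
k^0.67 = 0.30 / (0.003 + 0.024 + 0.114) = 0.30 / 0.141 = 2.1277
k* = 2.1277^(1/0.67) ≈ 3.0862
y* = (k*)^α = 3.0862^0.33 ≈ 1.4505

y* ≈ 1.45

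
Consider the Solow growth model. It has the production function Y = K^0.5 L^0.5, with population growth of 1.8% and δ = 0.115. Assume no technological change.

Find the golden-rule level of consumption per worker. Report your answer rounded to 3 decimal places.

c_gold ≈ 1.880

At the golden rule, f'(k) = n + δ, so α·k^(α−1) = n + δ and k_gold = (α/(n + δ))^(1/(1−α)).
k_gold = (0.5/0.133)^(1/0.5) = 3.7594^2 ≈ 14.1331
c_gold = f(k_gold) − (n + δ)·k_gold = 3.7594 − 0.133×14.1331 ≈ 1.8797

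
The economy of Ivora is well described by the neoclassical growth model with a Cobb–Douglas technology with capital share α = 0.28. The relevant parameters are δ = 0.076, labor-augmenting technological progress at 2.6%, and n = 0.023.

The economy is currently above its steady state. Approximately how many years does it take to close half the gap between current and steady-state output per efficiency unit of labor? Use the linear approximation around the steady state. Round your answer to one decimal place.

about 7.7 years

Near the steady state the convergence rate is λ = (1 − α)(n + g + δ).
λ = (1 − 0.28) × 0.125 = 0.72 × 0.125 = 0.0900
Half-life = ln 2 / λ = 0.6931 / 0.0900 ≈ 7.70 years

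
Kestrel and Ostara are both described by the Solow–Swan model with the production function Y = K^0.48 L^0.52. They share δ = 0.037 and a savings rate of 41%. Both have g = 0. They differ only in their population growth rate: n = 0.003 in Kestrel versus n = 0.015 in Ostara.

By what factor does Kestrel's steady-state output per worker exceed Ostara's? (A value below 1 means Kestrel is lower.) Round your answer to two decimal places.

Steady-state y* = [s/(n + δ)]^(α/(1−α)), so the ratio is [ (s_K/(n + δ)_K) / (s_O/(n + δ)_O) ]^0.9231.
s_K/(n + δ)_K = 0.41/0.040 = 10.2500; s_O/(n + δ)_O = 0.41/0.052 = 7.8846.
Ratio = (10.2500/7.8846)^0.9231 = 1.3000^0.9231 ≈ 1.2740

y*_K / y*_O ≈ 1.27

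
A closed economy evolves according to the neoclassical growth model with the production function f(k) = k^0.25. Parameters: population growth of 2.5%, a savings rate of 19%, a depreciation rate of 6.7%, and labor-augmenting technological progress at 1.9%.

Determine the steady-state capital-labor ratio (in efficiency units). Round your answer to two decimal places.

Steady state requires s·f(k) = (n + g + δ)·k, i.e. s·k^α = (n + g + δ)·k.
Dividing both sides by k: k^(1−α) = s / (n + g + δ).
k^0.75 = 0.19 / (0.025 + 0.019 + 0.067) = 0.19 / 0.111 = 1.7117
k* = 1.7117^(1/0.75) ≈ 2.0476

k* ≈ 2.05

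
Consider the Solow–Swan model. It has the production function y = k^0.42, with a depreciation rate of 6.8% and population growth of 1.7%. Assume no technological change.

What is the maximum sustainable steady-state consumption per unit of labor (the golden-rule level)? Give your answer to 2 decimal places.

c_gold ≈ 1.84

At the golden rule, f'(k) = n + δ, so α·k^(α−1) = n + δ and k_gold = (α/(n + δ))^(1/(1−α)).
k_gold = (0.42/0.085)^(1/0.58) = 4.9412^1.7241 ≈ 15.7122
c_gold = f(k_gold) − (n + δ)·k_gold = 3.1799 − 0.085×15.7122 ≈ 1.8444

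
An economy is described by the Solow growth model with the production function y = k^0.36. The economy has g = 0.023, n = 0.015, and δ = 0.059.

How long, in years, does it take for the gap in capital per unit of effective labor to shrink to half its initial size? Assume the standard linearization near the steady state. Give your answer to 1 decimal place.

Near the steady state the convergence rate is λ = (1 − α)(n + g + δ).
λ = (1 − 0.36) × 0.097 = 0.64 × 0.097 = 0.06208
Half-life = ln 2 / λ = 0.6931 / 0.06208 ≈ 11.16 years

t_½ ≈ 11.2 years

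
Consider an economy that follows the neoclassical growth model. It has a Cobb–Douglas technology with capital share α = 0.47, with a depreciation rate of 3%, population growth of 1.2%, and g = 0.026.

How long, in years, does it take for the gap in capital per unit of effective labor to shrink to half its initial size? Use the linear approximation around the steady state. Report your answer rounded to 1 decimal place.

about 19.2 years

Near the steady state the convergence rate is λ = (1 − α)(n + g + δ).
λ = (1 − 0.47) × 0.068 = 0.53 × 0.068 = 0.03604
Half-life = ln 2 / λ = 0.6931 / 0.03604 ≈ 19.23 years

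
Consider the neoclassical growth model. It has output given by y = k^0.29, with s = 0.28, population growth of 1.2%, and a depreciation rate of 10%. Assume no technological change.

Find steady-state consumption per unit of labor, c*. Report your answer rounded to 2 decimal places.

In steady state, investment equals break-even investment: s·k^α = (n + δ)·k.
Dividing both sides by k: k^(1−α) = s / (n + δ).
k^0.71 = 0.28 / (0.012 + 0.100) = 0.28 / 0.112 = 2.5000
k* = 2.5000^(1/0.71) ≈ 3.6348
y* = (k*)^α = 3.6348^0.29 ≈ 1.4539
c* = (1 − s)·y* = (1 − 0.28) × 1.4539 ≈ 1.0468

c* = 1.05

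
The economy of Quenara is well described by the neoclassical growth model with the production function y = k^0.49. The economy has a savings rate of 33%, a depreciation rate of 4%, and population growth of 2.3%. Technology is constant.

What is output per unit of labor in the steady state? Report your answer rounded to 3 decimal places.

In steady state, investment equals break-even investment: s·k^α = (n + δ)·k.
Rearranging, k^(1−α) = s / (n + δ).
k^0.51 = 0.33 / (0.023 + 0.040) = 0.33 / 0.063 = 5.2381
k* = 5.2381^(1/0.51) ≈ 25.7125
y* = (k*)^α = 25.7125^0.49 ≈ 4.9087

y* = 4.909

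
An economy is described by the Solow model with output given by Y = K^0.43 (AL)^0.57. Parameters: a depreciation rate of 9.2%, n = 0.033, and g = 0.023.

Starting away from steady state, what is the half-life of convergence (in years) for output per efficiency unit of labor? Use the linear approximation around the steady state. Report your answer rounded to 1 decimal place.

half-life ≈ 8.2 years

Near the steady state the convergence rate is λ = (1 − α)(n + g + δ).
λ = (1 − 0.43) × 0.148 = 0.57 × 0.148 = 0.08436
Half-life = ln 2 / λ = 0.6931 / 0.08436 ≈ 8.22 years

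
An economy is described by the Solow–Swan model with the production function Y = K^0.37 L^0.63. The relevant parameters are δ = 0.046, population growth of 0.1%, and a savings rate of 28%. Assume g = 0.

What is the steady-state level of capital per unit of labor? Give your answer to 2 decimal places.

k* = 16.99

Steady state requires s·f(k) = (n + δ)·k, i.e. s·k^α = (n + δ)·k.
Dividing both sides by k: k^(1−α) = s / (n + δ).
k^0.63 = 0.28 / (0.001 + 0.046) = 0.28 / 0.047 = 5.9574
k* = 5.9574^(1/0.63) ≈ 16.9922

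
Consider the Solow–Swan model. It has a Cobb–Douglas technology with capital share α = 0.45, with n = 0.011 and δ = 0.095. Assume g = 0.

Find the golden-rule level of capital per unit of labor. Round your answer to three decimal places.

The golden rule sets f'(k) = n + δ, i.e. α·k^(α−1) = n + δ.
So k^(1−α) = α / (n + δ) = 0.45 / 0.106 = 4.2453.
k_gold = 4.2453^(1/0.55) ≈ 13.8564

k_gold ≈ 13.856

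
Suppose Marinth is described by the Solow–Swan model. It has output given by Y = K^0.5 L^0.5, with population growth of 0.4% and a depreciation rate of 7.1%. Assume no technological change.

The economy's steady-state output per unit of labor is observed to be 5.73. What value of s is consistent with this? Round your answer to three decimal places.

At the steady state, Δk = 0, so s·k^α = (n + δ)·k.
Since y* = [s/(n + δ)]^(α/(1−α)), we have s/(n + δ) = (y*)^((1−α)/α) = 5.73^1 = 5.7300.
Therefore s = 5.7300 × (n + δ) = 5.7300 × 0.075 = 0.4298.

s ≈ 0.430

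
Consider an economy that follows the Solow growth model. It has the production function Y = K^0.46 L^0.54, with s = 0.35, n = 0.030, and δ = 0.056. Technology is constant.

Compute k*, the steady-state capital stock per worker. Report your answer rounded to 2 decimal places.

At the steady state, Δk = 0, so s·k^α = (n + δ)·k.
Dividing both sides by k: k^(1−α) = s / (n + δ).
k^0.54 = 0.35 / (0.030 + 0.056) = 0.35 / 0.086 = 4.0698
k* = 4.0698^(1/0.54) ≈ 13.4536

k* = 13.45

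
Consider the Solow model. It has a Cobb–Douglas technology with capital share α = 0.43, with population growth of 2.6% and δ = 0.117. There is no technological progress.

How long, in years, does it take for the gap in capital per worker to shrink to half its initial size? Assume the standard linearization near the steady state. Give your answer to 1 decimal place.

t_½ ≈ 8.5 years

Near the steady state the convergence rate is λ = (1 − α)(n + δ).
λ = (1 − 0.43) × 0.143 = 0.57 × 0.143 = 0.08151
Half-life = ln 2 / λ = 0.6931 / 0.08151 ≈ 8.50 years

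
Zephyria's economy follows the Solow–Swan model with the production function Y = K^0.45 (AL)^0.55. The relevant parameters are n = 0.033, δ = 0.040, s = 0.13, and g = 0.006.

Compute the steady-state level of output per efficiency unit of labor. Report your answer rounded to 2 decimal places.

At the steady state, Δk = 0, so s·k^α = (n + g + δ)·k.
Rearranging, k^(1−α) = s / (n + g + δ).
k^0.55 = 0.13 / (0.033 + 0.006 + 0.040) = 0.13 / 0.079 = 1.6456
k* = 1.6456^(1/0.55) ≈ 2.4735
y* = (k*)^α = 2.4735^0.45 ≈ 1.5031

y* = 1.50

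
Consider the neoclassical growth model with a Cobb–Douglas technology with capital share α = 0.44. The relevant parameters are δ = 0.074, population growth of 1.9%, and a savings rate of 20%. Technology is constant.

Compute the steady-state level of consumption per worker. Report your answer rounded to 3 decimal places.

c* = 1.460

Steady state requires s·f(k) = (n + δ)·k, i.e. s·k^α = (n + δ)·k.
Dividing both sides by k: k^(1−α) = s / (n + δ).
k^0.56 = 0.20 / (0.019 + 0.074) = 0.20 / 0.093 = 2.1505
k* = 2.1505^(1/0.56) ≈ 3.9248
y* = (k*)^α = 3.9248^0.44 ≈ 1.8251
c* = (1 − s)·y* = (1 − 0.20) × 1.8251 ≈ 1.4601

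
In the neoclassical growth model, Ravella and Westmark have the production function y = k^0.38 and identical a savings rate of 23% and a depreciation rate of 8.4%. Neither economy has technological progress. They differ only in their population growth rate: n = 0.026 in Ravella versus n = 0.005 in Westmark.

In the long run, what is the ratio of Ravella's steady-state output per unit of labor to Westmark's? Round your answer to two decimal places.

y*_R / y*_W ≈ 0.88

Steady-state y* = [s/(n + δ)]^(α/(1−α)), so the ratio is [ (s_R/(n + δ)_R) / (s_W/(n + δ)_W) ]^0.6129.
s_R/(n + δ)_R = 0.23/0.110 = 2.0909; s_W/(n + δ)_W = 0.23/0.089 = 2.5843.
Ratio = (2.0909/2.5843)^0.6129 = 0.8091^0.6129 ≈ 0.8782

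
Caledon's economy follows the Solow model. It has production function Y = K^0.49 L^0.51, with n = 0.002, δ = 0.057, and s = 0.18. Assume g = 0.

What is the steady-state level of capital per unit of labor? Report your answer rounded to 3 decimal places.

k* = 8.909

In steady state, investment equals break-even investment: s·k^α = (n + δ)·k.
Dividing both sides by k: k^(1−α) = s / (n + δ).
k^0.51 = 0.18 / (0.002 + 0.057) = 0.18 / 0.059 = 3.0508
k* = 3.0508^(1/0.51) ≈ 8.9090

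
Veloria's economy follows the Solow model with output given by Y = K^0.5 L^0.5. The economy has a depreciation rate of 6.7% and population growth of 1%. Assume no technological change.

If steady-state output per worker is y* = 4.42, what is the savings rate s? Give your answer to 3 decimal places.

s ≈ 0.340

In steady state, investment equals break-even investment: s·k^α = (n + δ)·k.
Since y* = [s/(n + δ)]^(α/(1−α)), we have s/(n + δ) = (y*)^((1−α)/α) = 4.42^1 = 4.4200.
Therefore s = 4.4200 × (n + δ) = 4.4200 × 0.077 = 0.3403.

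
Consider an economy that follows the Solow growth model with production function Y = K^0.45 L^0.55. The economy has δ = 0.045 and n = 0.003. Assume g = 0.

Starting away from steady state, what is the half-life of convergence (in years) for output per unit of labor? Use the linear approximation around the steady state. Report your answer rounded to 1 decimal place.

about 26.3 years

Near the steady state the convergence rate is λ = (1 − α)(n + δ).
λ = (1 − 0.45) × 0.048 = 0.55 × 0.048 = 0.0264
Half-life = ln 2 / λ = 0.6931 / 0.0264 ≈ 26.25 years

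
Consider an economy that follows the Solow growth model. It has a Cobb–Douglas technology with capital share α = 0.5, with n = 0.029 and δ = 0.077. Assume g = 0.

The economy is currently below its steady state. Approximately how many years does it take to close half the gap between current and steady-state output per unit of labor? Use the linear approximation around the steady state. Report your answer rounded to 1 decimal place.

Near the steady state the convergence rate is λ = (1 − α)(n + δ).
λ = (1 − 0.5) × 0.106 = 0.5 × 0.106 = 0.0530
Half-life = ln 2 / λ = 0.6931 / 0.0530 ≈ 13.08 years

half-life ≈ 13.1 years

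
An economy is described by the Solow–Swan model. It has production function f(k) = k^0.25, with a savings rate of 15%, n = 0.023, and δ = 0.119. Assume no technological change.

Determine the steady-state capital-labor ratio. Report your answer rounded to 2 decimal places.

k* ≈ 1.08

Steady state requires s·f(k) = (n + δ)·k, i.e. s·k^α = (n + δ)·k.
Dividing both sides by k: k^(1−α) = s / (n + δ).
k^0.75 = 0.15 / (0.023 + 0.119) = 0.15 / 0.142 = 1.0563
k* = 1.0563^(1/0.75) ≈ 1.0758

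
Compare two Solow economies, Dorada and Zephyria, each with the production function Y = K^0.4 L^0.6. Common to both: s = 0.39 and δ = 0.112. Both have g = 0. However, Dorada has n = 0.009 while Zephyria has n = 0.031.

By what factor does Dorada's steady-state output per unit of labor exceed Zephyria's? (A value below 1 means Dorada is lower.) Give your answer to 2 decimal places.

y*_D / y*_Z ≈ 1.12

Steady-state y* = [s/(n + δ)]^(α/(1−α)), so the ratio is [ (s_D/(n + δ)_D) / (s_Z/(n + δ)_Z) ]^0.6667.
s_D/(n + δ)_D = 0.39/0.121 = 3.2231; s_Z/(n + δ)_Z = 0.39/0.143 = 2.7273.
Ratio = (3.2231/2.7273)^0.6667 = 1.1818^0.6667 ≈ 1.1178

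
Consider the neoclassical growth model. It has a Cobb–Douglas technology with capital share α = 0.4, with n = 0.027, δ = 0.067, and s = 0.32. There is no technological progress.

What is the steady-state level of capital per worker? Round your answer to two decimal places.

k* ≈ 7.70

In steady state, investment equals break-even investment: s·k^α = (n + δ)·k.
Rearranging, k^(1−α) = s / (n + δ).
k^0.6 = 0.32 / (0.027 + 0.067) = 0.32 / 0.094 = 3.4043
k* = 3.4043^(1/0.6) ≈ 7.7039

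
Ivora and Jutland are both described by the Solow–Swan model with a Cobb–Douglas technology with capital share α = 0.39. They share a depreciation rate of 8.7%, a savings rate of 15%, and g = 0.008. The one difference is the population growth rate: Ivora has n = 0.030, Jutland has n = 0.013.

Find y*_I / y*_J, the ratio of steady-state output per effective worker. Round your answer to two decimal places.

y*_I / y*_J ≈ 0.91

Steady-state y* = [s/(n + g + δ)]^(α/(1−α)), so the ratio is [ (s_I/(n + g + δ)_I) / (s_J/(n + g + δ)_J) ]^0.6393.
s_I/(n + g + δ)_I = 0.15/0.125 = 1.2000; s_J/(n + g + δ)_J = 0.15/0.108 = 1.3889.
Ratio = (1.2000/1.3889)^0.6393 = 0.8640^0.6393 ≈ 0.9108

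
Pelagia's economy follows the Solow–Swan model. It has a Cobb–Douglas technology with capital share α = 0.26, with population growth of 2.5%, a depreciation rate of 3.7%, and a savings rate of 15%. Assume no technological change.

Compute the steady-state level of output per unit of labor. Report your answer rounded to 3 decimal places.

y* ≈ 1.364

In steady state, investment equals break-even investment: s·k^α = (n + δ)·k.
Dividing both sides by k: k^(1−α) = s / (n + δ).
k^0.74 = 0.15 / (0.025 + 0.037) = 0.15 / 0.062 = 2.4194
k* = 2.4194^(1/0.74) ≈ 3.3001
y* = (k*)^α = 3.3001^0.26 ≈ 1.3640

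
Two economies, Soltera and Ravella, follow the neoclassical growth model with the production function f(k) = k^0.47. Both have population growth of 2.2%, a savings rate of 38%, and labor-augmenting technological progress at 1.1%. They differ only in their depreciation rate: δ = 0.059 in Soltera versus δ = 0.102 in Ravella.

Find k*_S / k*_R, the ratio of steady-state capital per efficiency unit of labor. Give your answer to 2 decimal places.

Steady-state k* = [s/(n + g + δ)]^(1/(1−α)), so the ratio is [ (s_S/(n + g + δ)_S) / (s_R/(n + g + δ)_R) ]^1.8868.
s_S/(n + g + δ)_S = 0.38/0.092 = 4.1304; s_R/(n + g + δ)_R = 0.38/0.135 = 2.8148.
Ratio = (4.1304/2.8148)^1.8868 = 1.4674^1.8868 ≈ 2.0618

k*_S / k*_R ≈ 2.06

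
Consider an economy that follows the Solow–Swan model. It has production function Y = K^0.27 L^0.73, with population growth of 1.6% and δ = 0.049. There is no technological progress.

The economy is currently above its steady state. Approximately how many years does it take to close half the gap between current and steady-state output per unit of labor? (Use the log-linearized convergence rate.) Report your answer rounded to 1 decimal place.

Near the steady state the convergence rate is λ = (1 − α)(n + δ).
λ = (1 − 0.27) × 0.065 = 0.73 × 0.065 = 0.04745
Half-life = ln 2 / λ = 0.6931 / 0.04745 ≈ 14.61 years

t_½ ≈ 14.6 years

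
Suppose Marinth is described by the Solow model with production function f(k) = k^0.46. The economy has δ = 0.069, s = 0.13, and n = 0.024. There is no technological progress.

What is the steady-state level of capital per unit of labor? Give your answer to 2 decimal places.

k* ≈ 1.86

In steady state, investment equals break-even investment: s·k^α = (n + δ)·k.
Rearranging, k^(1−α) = s / (n + δ).
k^0.54 = 0.13 / (0.024 + 0.069) = 0.13 / 0.093 = 1.3978
k* = 1.3978^(1/0.54) ≈ 1.8593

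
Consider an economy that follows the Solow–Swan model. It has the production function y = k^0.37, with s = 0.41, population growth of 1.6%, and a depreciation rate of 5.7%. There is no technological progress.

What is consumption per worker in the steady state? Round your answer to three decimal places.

Steady state requires s·f(k) = (n + δ)·k, i.e. s·k^α = (n + δ)·k.
Rearranging, k^(1−α) = s / (n + δ).
k^0.63 = 0.41 / (0.016 + 0.057) = 0.41 / 0.073 = 5.6164
k* = 5.6164^(1/0.63) ≈ 15.4745
y* = (k*)^α = 15.4745^0.37 ≈ 2.7552
c* = (1 − s)·y* = (1 − 0.41) × 2.7552 ≈ 1.6256

c* ≈ 1.626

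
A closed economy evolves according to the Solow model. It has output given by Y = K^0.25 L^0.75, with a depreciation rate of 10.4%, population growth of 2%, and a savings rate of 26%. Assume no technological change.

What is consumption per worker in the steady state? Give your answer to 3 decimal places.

c* = 0.947

Steady state requires s·f(k) = (n + δ)·k, i.e. s·k^α = (n + δ)·k.
Dividing both sides by k: k^(1−α) = s / (n + δ).
k^0.75 = 0.26 / (0.020 + 0.104) = 0.26 / 0.124 = 2.0968
k* = 2.0968^(1/0.75) ≈ 2.6838
y* = (k*)^α = 2.6838^0.25 ≈ 1.2799
c* = (1 − s)·y* = (1 − 0.26) × 1.2799 ≈ 0.9471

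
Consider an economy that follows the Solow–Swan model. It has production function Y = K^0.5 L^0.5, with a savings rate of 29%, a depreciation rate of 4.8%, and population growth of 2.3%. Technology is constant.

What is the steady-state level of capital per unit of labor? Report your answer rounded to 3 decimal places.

k* = 16.683

Steady state requires s·f(k) = (n + δ)·k, i.e. s·k^α = (n + δ)·k.
Rearranging, k^(1−α) = s / (n + δ).
k^0.5 = 0.29 / (0.023 + 0.048) = 0.29 / 0.071 = 4.0845
k* = 4.0845^(1/0.5) ≈ 16.6831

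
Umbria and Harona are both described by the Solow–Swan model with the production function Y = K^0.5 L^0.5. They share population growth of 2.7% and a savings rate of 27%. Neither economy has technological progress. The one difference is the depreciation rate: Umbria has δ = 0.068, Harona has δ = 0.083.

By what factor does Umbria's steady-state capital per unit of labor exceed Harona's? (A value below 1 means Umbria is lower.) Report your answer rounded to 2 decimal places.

Steady-state k* = [s/(n + δ)]^(1/(1−α)), so the ratio is [ (s_U/(n + δ)_U) / (s_H/(n + δ)_H) ]^2.
s_U/(n + δ)_U = 0.27/0.095 = 2.8421; s_H/(n + δ)_H = 0.27/0.110 = 2.4545.
Ratio = (2.8421/2.4545)^2 = 1.1579^2 ≈ 1.3407

ratio ≈ 1.34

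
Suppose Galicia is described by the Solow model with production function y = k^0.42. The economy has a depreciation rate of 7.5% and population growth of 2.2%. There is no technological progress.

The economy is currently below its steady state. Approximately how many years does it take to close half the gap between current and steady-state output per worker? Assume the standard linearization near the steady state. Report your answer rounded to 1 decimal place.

half-life ≈ 12.3 years

Near the steady state the convergence rate is λ = (1 − α)(n + δ).
λ = (1 − 0.42) × 0.097 = 0.58 × 0.097 = 0.05626
Half-life = ln 2 / λ = 0.6931 / 0.05626 ≈ 12.32 years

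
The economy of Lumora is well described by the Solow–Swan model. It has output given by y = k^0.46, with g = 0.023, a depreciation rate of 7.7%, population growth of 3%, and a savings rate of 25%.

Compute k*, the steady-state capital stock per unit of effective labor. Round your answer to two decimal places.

k* = 3.36

Steady state requires s·f(k) = (n + g + δ)·k, i.e. s·k^α = (n + g + δ)·k.
Rearranging, k^(1−α) = s / (n + g + δ).
k^0.54 = 0.25 / (0.030 + 0.023 + 0.077) = 0.25 / 0.130 = 1.9231
k* = 1.9231^(1/0.54) ≈ 3.3568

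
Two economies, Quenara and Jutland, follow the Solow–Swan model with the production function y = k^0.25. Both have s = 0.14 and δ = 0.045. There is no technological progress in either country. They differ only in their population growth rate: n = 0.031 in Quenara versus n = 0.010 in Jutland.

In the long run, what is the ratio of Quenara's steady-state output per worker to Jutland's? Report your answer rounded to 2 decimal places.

Steady-state y* = [s/(n + δ)]^(α/(1−α)), so the ratio is [ (s_Q/(n + δ)_Q) / (s_J/(n + δ)_J) ]^0.3333.
s_Q/(n + δ)_Q = 0.14/0.076 = 1.8421; s_J/(n + δ)_J = 0.14/0.055 = 2.5455.
Ratio = (1.8421/2.5455)^0.3333 = 0.7237^0.3333 ≈ 0.8978

y*_Q / y*_J ≈ 0.90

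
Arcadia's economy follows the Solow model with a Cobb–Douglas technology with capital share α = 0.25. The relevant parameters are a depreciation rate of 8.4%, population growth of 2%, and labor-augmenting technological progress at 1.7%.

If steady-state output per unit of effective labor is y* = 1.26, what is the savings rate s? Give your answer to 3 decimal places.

At the steady state, Δk = 0, so s·k^α = (n + g + δ)·k.
Since y* = [s/(n + g + δ)]^(α/(1−α)), we have s/(n + g + δ) = (y*)^((1−α)/α) = 1.26^3 = 2.0004.
Therefore s = 2.0004 × (n + g + δ) = 2.0004 × 0.121 = 0.2420.

s ≈ 0.242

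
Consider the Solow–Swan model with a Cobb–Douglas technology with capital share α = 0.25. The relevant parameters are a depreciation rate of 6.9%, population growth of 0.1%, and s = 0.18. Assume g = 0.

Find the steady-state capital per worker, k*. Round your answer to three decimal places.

k* = 3.523

In steady state, investment equals break-even investment: s·k^α = (n + δ)·k.
Rearranging, k^(1−α) = s / (n + δ).
k^0.75 = 0.18 / (0.001 + 0.069) = 0.18 / 0.070 = 2.5714
k* = 2.5714^(1/0.75) ≈ 3.5228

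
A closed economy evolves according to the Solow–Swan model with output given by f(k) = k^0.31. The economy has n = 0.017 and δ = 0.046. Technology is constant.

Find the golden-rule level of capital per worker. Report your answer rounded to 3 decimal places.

The golden rule sets f'(k) = n + δ, i.e. α·k^(α−1) = n + δ.
So k^(1−α) = α / (n + δ) = 0.31 / 0.063 = 4.9206.
k_gold = 4.9206^(1/0.69) ≈ 10.0676

k_gold ≈ 10.068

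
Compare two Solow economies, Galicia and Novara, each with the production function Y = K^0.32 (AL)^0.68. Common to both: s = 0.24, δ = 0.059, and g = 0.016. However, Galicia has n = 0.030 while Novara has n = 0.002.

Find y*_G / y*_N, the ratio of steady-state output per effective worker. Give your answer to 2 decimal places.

ratio ≈ 0.86

Steady-state y* = [s/(n + g + δ)]^(α/(1−α)), so the ratio is [ (s_G/(n + g + δ)_G) / (s_N/(n + g + δ)_N) ]^0.4706.
s_G/(n + g + δ)_G = 0.24/0.105 = 2.2857; s_N/(n + g + δ)_N = 0.24/0.077 = 3.1169.
Ratio = (2.2857/3.1169)^0.4706 = 0.7333^0.4706 ≈ 0.8642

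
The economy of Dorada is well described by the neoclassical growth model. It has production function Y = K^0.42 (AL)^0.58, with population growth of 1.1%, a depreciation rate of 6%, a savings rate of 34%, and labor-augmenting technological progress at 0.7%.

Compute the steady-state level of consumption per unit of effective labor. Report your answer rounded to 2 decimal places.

c* = 1.92

In steady state, investment equals break-even investment: s·k^α = (n + g + δ)·k.
Dividing both sides by k: k^(1−α) = s / (n + g + δ).
k^0.58 = 0.34 / (0.011 + 0.007 + 0.060) = 0.34 / 0.078 = 4.3590
k* = 4.3590^(1/0.58) ≈ 12.6588
y* = (k*)^α = 12.6588^0.42 ≈ 2.9041
c* = (1 − s)·y* = (1 − 0.34) × 2.9041 ≈ 1.9167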